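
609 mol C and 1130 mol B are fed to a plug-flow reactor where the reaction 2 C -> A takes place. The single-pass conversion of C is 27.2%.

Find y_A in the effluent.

0.05

C reacted = 0.272 × 609 = 165.6 mol; ν_C = −2, so ξ = 165.6/2 = 82.82 mol.
Outlet amounts (n = n₀ + ν ξ):
  C: 609 − 2(82.82) = 443.4
  A: 0 + 1(82.82) = 82.82
  B: 1130 (inert)
Total out = 1656 mol; y_A = 82.82 / 1656 = 0.05001.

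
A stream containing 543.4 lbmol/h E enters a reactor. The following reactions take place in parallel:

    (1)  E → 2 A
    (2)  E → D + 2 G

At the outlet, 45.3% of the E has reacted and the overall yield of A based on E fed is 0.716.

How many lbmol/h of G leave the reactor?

103 lbmol/h

Yield of A: 2ξ₁ / 543.4 = 0.716 → ξ₁ = 194.5 lbmol/h.
Conversion of E: 1ξ₁ + 1ξ₂ = 0.453 × 543.4 = 246.2 → ξ₂ = 51.62 lbmol/h.
Outlet amounts (n = n₀ + Σ ν·ξ):
  E: 543.4 − 1(194.5) − 1(51.62) = 297.2
  A: 0 + 2(194.5) = 389.1
  D: 0 + 1(51.62) = 51.62
  G: 0 + 2(51.62) = 103.2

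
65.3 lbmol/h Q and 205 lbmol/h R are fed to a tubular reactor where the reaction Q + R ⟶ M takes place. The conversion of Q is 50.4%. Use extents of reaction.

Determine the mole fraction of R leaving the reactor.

Q reacted = 0.504 × 65.3 = 32.91 lbmol/h; ν_Q = −1, so ξ = 32.91/1 = 32.91 lbmol/h.
Outlet amounts (n = n₀ + ν ξ):
  Q: 65.3 − 1(32.91) = 32.39
  R: 205 − 1(32.91) = 172.1
  M: 0 + 1(32.91) = 32.91
Total out = 237.4 lbmol/h; y_R = 172.1 / 237.4 = 0.7249.

0.725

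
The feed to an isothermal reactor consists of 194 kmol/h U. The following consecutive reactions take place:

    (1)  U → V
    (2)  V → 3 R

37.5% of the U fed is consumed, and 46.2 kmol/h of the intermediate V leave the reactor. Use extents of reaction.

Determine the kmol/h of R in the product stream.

Conversion of U: U consumed = 1ξ₁ = 0.375 × 194 → ξ₁ = 72.75 kmol/h.
V balance: n_V = 0 + 1ξ₁ − 1ξ₂ = 46.2 → ξ₂ = (1·72.75 − 46.2)/1 = 26.55 kmol/h.
Outlet amounts (n = n₀ + Σ ν·ξ):
  U: 194 − 1(72.75) = 121.2
  V: 0 + 1(72.75) − 1(26.55) = 46.2
  R: 0 + 3(26.55) = 79.65

79.6 kmol/h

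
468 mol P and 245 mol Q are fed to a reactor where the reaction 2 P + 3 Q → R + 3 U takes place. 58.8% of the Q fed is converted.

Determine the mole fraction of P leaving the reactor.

Q reacted = 0.588 × 245 = 144.1 mol; ν_Q = −3, so ξ = 144.1/3 = 48.02 mol.
Outlet amounts (n = n₀ + ν ξ):
  P: 468 − 2(48.02) = 372
  Q: 245 − 3(48.02) = 100.9
  R: 0 + 1(48.02) = 48.02
  U: 0 + 3(48.02) = 144.1
Total out = 665 mol; y_P = 372 / 665 = 0.5594.

0.559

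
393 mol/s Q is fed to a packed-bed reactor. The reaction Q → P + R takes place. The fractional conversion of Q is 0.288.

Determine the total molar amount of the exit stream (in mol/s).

506 mol/s

Q reacted = 0.288 × 393 = 113.2 mol/s; ν_Q = −1, so ξ = 113.2/1 = 113.2 mol/s.
Outlet amounts (n = n₀ + ν ξ):
  Q: 393 − 1(113.2) = 279.8
  P: 0 + 1(113.2) = 113.2
  R: 0 + 1(113.2) = 113.2
Total out = 279.8 + 113.2 + 113.2 = 506.2 mol/s.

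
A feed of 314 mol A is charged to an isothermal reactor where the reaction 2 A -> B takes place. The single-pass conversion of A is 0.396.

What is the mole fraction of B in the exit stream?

0.247

A reacted = 0.396 × 314 = 124.3 mol; ν_A = −2, so ξ = 124.3/2 = 62.17 mol.
Outlet amounts (n = n₀ + ν ξ):
  A: 314 − 2(62.17) = 189.7
  B: 0 + 1(62.17) = 62.17
Total out = 251.8 mol; y_B = 62.17 / 251.8 = 0.2469.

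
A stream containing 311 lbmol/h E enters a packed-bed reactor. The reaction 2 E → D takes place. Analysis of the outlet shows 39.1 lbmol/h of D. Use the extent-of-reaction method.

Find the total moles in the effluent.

272 lbmol/h

For D: n = n₀ + 1ξ → 39.1 = 0 + 1ξ, giving ξ = 39.1 lbmol/h.
Outlet amounts (n = n₀ + ν ξ):
  E: 311 − 2(39.1) = 232.8
  D: 0 + 1(39.1) = 39.1
Total out = 232.8 + 39.1 = 271.9 lbmol/h.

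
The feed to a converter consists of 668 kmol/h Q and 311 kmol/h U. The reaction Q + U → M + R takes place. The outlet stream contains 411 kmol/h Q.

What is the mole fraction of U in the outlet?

For Q: n = n₀ − 1ξ → 411 = 668 − 1ξ, giving ξ = 257 kmol/h.
Outlet amounts (n = n₀ + ν ξ):
  Q: 668 − 1(257) = 411
  U: 311 − 1(257) = 54
  M: 0 + 1(257) = 257
  R: 0 + 1(257) = 257
Total out = 979 kmol/h; y_U = 54 / 979 = 0.05516.

0.0552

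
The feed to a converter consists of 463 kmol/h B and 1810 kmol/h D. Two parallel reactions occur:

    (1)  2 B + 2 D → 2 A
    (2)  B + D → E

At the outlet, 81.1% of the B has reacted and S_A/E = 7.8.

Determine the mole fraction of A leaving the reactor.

0.175

Conversion of B: B consumed = 0.811 × 463 = 375.5 kmol/h = 2ξ₁ + 1ξ₂.
Selectivity: 2ξ₁ / (1ξ₂) = 7.8 → ξ₁ = 3.9 ξ₂.
Substitute: (2·3.9 + 1) ξ₂ = 375.5 → ξ₂ = 42.67 kmol/h, ξ₁ = 166.4 kmol/h.
Outlet amounts (n = n₀ + Σ ν·ξ):
  B: 463 − 2(166.4) − 1(42.67) = 87.51
  D: 1810 − 2(166.4) − 1(42.67) = 1435
  A: 0 + 2(166.4) = 332.8
  E: 0 + 1(42.67) = 42.67
Total out = 1898 kmol/h; y_A = 332.8 / 1898 = 0.1754.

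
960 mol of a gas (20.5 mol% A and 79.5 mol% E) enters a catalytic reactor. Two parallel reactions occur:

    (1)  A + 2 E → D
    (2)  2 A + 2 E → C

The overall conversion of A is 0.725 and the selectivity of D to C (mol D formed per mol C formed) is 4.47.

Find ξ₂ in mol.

ξ₂ = 22.1 mol

Conversion of A: A consumed = 0.725 × 196.8 = 142.7 mol = 1ξ₁ + 2ξ₂.
Selectivity: 1ξ₁ / (1ξ₂) = 4.47 → ξ₁ = 4.47 ξ₂.
Substitute: (1·4.47 + 2) ξ₂ = 142.7 → ξ₂ = 22.05 mol, ξ₁ = 98.57 mol.
Outlet amounts (n = n₀ + Σ ν·ξ):
  A: 196.8 − 1(98.57) − 2(22.05) = 54.12
  E: 763.2 − 2(98.57) − 2(22.05) = 521.9
  D: 0 + 1(98.57) = 98.57
  C: 0 + 1(22.05) = 22.05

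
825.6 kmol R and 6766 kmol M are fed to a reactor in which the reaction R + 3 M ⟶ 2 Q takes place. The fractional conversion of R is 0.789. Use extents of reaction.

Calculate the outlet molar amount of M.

4810 kmol

R reacted = 0.789 × 825.6 = 651.4 kmol; ν_R = −1, so ξ = 651.4/1 = 651.4 kmol.
Outlet amounts (n = n₀ + ν ξ):
  R: 825.6 − 1(651.4) = 174.2
  M: 6766 − 3(651.4) = 4812
  Q: 0 + 2(651.4) = 1303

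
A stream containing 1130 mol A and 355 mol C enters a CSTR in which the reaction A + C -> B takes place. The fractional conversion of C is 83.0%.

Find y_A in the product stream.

0.702

C reacted = 0.83 × 355 = 294.6 mol; ν_C = −1, so ξ = 294.6/1 = 294.6 mol.
Outlet amounts (n = n₀ + ν ξ):
  A: 1130 − 1(294.6) = 835.4
  C: 355 − 1(294.6) = 60.35
  B: 0 + 1(294.6) = 294.6
Total out = 1190 mol; y_A = 835.4 / 1190 = 0.7018.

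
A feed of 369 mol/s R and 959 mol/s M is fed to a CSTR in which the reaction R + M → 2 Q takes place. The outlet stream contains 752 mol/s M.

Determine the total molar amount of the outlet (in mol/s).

For M: n = n₀ − 1ξ → 752 = 959 − 1ξ, giving ξ = 207 mol/s.
Outlet amounts (n = n₀ + ν ξ):
  R: 369 − 1(207) = 162
  M: 959 − 1(207) = 752
  Q: 0 + 2(207) = 414
Total out = 162 + 752 + 414 = 1328 mol/s.

1330 mol/s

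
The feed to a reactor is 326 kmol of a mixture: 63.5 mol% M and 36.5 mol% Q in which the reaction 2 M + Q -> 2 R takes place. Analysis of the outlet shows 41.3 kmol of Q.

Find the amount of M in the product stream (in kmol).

For Q: n = n₀ − 1ξ → 41.3 = 119 − 1ξ, giving ξ = 77.69 kmol.
Outlet amounts (n = n₀ + ν ξ):
  M: 207 − 2(77.69) = 51.63
  Q: 119 − 1(77.69) = 41.3
  R: 0 + 2(77.69) = 155.4

51.6 kmol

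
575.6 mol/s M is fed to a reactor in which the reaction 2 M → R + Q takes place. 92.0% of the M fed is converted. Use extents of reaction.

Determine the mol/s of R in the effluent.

265 mol/s

M reacted = 0.92 × 575.6 = 529.6 mol/s; ν_M = −2, so ξ = 529.6/2 = 264.8 mol/s.
Outlet amounts (n = n₀ + ν ξ):
  M: 575.6 − 2(264.8) = 46.05
  R: 0 + 1(264.8) = 264.8
  Q: 0 + 1(264.8) = 264.8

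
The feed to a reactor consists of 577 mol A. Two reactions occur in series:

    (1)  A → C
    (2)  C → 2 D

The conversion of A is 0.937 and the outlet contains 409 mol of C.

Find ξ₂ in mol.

Conversion of A: A consumed = 1ξ₁ = 0.937 × 577 → ξ₁ = 540.6 mol.
C balance: n_C = 0 + 1ξ₁ − 1ξ₂ = 409 → ξ₂ = (1·540.6 − 409)/1 = 131.6 mol.
Outlet amounts (n = n₀ + Σ ν·ξ):
  A: 577 − 1(540.6) = 36.35
  C: 0 + 1(540.6) − 1(131.6) = 409
  D: 0 + 2(131.6) = 263.3

ξ₂ = 132 mol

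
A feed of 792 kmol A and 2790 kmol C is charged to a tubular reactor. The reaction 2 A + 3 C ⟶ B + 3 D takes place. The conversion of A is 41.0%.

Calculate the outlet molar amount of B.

162 kmol

A reacted = 0.41 × 792 = 324.7 kmol; ν_A = −2, so ξ = 324.7/2 = 162.4 kmol.
Outlet amounts (n = n₀ + ν ξ):
  A: 792 − 2(162.4) = 467.3
  C: 2790 − 3(162.4) = 2303
  B: 0 + 1(162.4) = 162.4
  D: 0 + 3(162.4) = 487.1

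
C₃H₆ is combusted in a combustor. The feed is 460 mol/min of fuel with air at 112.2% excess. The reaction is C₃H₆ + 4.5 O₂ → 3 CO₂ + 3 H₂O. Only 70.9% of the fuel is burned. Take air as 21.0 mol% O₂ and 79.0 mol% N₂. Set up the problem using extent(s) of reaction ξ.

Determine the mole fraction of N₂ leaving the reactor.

Stoichiometric O₂ = 4.5 × 460 = 2070 mol/min; O₂ fed = 2070 × 2.122 = 4393 mol/min.
N₂ fed = 4393 × 79/21 = 16520 mol/min.
Fuel reacted = 0.709 × 460 → ξ = 326.1 mol/min.
Outlet (n = n₀ + ν ξ):
  C₃H₆: 460 − 1(326.1) = 133.9
  O₂: 4393 − 4.5(326.1) = 2925
  N₂: 16520 (inert)
  CO₂: 0 + 3(326.1) = 978.4
  H₂O: 0 + 3(326.1) = 978.4
Total out = 21540 mol/min; y_N₂ = 16520 / 21540 = 0.7671.

0.767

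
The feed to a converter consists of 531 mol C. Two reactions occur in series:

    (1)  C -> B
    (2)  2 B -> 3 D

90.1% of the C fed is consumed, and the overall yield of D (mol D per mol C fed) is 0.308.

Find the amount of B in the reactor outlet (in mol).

369 mol

Conversion of C: C consumed = 1ξ₁ = 0.901 × 531 → ξ₁ = 478.4 mol.
Yield of D: 3ξ₂ / 531 = 0.308 → ξ₂ = 54.52 mol.
Outlet amounts (n = n₀ + Σ ν·ξ):
  C: 531 − 1(478.4) = 52.57
  B: 0 + 1(478.4) − 2(54.52) = 369.4
  D: 0 + 3(54.52) = 163.5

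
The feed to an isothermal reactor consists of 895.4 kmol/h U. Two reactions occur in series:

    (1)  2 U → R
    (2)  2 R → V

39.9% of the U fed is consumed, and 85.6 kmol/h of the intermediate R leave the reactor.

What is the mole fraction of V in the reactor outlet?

0.0694

Conversion of U: U consumed = 2ξ₁ = 0.399 × 895.4 → ξ₁ = 178.6 kmol/h.
R balance: n_R = 0 + 1ξ₁ − 2ξ₂ = 85.6 → ξ₂ = (1·178.6 − 85.6)/2 = 46.52 kmol/h.
Outlet amounts (n = n₀ + Σ ν·ξ):
  U: 895.4 − 2(178.6) = 538.1
  R: 0 + 1(178.6) − 2(46.52) = 85.6
  V: 0 + 1(46.52) = 46.52
Total out = 670.3 kmol/h; y_V = 46.52 / 670.3 = 0.0694.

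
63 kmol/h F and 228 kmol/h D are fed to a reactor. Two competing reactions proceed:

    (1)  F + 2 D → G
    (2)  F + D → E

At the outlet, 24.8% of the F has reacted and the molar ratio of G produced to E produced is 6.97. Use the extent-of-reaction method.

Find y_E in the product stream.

Conversion of F: F consumed = 0.248 × 63 = 15.62 kmol/h = 1ξ₁ + 1ξ₂.
Selectivity: 1ξ₁ / (1ξ₂) = 6.97 → ξ₁ = 6.97 ξ₂.
Substitute: (1·6.97 + 1) ξ₂ = 15.62 → ξ₂ = 1.96 kmol/h, ξ₁ = 13.66 kmol/h.
Outlet amounts (n = n₀ + Σ ν·ξ):
  F: 63 − 1(13.66) − 1(1.96) = 47.38
  D: 228 − 2(13.66) − 1(1.96) = 198.7
  G: 0 + 1(13.66) = 13.66
  E: 0 + 1(1.96) = 1.96
Total out = 261.7 kmol/h; y_E = 1.96 / 261.7 = 0.00749.

0.00749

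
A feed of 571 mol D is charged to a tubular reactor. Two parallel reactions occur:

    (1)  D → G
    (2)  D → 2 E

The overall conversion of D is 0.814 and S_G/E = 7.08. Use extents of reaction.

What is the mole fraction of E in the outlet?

Conversion of D: D consumed = 0.814 × 571 = 464.8 mol = 1ξ₁ + 1ξ₂.
Selectivity: 1ξ₁ / (2ξ₂) = 7.08 → ξ₁ = 14.16 ξ₂.
Substitute: (1·14.16 + 1) ξ₂ = 464.8 → ξ₂ = 30.66 mol, ξ₁ = 434.1 mol.
Outlet amounts (n = n₀ + Σ ν·ξ):
  D: 571 − 1(434.1) − 1(30.66) = 106.2
  G: 0 + 1(434.1) = 434.1
  E: 0 + 2(30.66) = 61.32
Total out = 601.7 mol; y_E = 61.32 / 601.7 = 0.1019.

0.102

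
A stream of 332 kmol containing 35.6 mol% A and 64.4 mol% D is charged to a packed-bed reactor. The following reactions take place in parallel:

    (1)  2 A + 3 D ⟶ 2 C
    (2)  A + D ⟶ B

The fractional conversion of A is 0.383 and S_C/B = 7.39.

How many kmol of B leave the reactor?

Conversion of A: A consumed = 0.383 × 118.2 = 45.27 kmol = 2ξ₁ + 1ξ₂.
Selectivity: 2ξ₁ / (1ξ₂) = 7.39 → ξ₁ = 3.695 ξ₂.
Substitute: (2·3.695 + 1) ξ₂ = 45.27 → ξ₂ = 5.395 kmol, ξ₁ = 19.94 kmol.
Outlet amounts (n = n₀ + Σ ν·ξ):
  A: 118.2 − 2(19.94) − 1(5.395) = 72.92
  D: 213.8 − 3(19.94) − 1(5.395) = 148.6
  C: 0 + 2(19.94) = 39.87
  B: 0 + 1(5.395) = 5.395

5.4 kmol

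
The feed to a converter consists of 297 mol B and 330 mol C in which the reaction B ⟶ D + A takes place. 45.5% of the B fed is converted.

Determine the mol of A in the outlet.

135 mol

B reacted = 0.455 × 297 = 135.1 mol; ν_B = −1, so ξ = 135.1/1 = 135.1 mol.
Outlet amounts (n = n₀ + ν ξ):
  B: 297 − 1(135.1) = 161.9
  D: 0 + 1(135.1) = 135.1
  A: 0 + 1(135.1) = 135.1
  C: 330 (inert)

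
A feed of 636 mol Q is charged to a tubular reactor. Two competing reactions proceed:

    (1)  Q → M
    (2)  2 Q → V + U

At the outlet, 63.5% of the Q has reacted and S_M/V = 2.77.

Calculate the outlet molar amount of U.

84.7 mol

Conversion of Q: Q consumed = 0.635 × 636 = 403.9 mol = 1ξ₁ + 2ξ₂.
Selectivity: 1ξ₁ / (1ξ₂) = 2.77 → ξ₁ = 2.77 ξ₂.
Substitute: (1·2.77 + 2) ξ₂ = 403.9 → ξ₂ = 84.67 mol, ξ₁ = 234.5 mol.
Outlet amounts (n = n₀ + Σ ν·ξ):
  Q: 636 − 1(234.5) − 2(84.67) = 232.1
  M: 0 + 1(234.5) = 234.5
  V: 0 + 1(84.67) = 84.67
  U: 0 + 1(84.67) = 84.67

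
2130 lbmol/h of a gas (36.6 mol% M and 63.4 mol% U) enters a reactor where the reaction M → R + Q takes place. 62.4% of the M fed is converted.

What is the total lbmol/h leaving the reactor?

2620 lbmol/h

M reacted = 0.624 × 779.6 = 486.5 lbmol/h; ν_M = −1, so ξ = 486.5/1 = 486.5 lbmol/h.
Outlet amounts (n = n₀ + ν ξ):
  M: 779.6 − 1(486.5) = 293.1
  R: 0 + 1(486.5) = 486.5
  Q: 0 + 1(486.5) = 486.5
  U: 1350 (inert)
Total out = 293.1 + 486.5 + 486.5 + 1350 = 2616 lbmol/h.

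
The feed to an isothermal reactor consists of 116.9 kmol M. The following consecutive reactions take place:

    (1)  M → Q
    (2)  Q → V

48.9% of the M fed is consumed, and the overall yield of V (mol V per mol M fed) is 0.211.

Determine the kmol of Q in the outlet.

32.5 kmol

Conversion of M: M consumed = 1ξ₁ = 0.489 × 116.9 → ξ₁ = 57.16 kmol.
Yield of V: 1ξ₂ / 116.9 = 0.211 → ξ₂ = 24.67 kmol.
Outlet amounts (n = n₀ + Σ ν·ξ):
  M: 116.9 − 1(57.16) = 59.74
  Q: 0 + 1(57.16) − 1(24.67) = 32.5
  V: 0 + 1(24.67) = 24.67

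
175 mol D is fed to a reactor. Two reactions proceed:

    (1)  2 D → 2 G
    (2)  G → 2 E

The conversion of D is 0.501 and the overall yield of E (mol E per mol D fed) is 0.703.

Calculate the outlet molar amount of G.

Conversion of D: D consumed = 2ξ₁ = 0.501 × 175 → ξ₁ = 43.84 mol.
Yield of E: 2ξ₂ / 175 = 0.703 → ξ₂ = 61.51 mol.
Outlet amounts (n = n₀ + Σ ν·ξ):
  D: 175 − 2(43.84) = 87.33
  G: 0 + 2(43.84) − 1(61.51) = 26.16
  E: 0 + 2(61.51) = 123

26.2 mol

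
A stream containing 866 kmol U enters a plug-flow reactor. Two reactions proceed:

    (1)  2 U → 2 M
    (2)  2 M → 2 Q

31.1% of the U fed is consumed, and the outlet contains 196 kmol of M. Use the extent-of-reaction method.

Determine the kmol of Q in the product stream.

Conversion of U: U consumed = 2ξ₁ = 0.311 × 866 → ξ₁ = 134.7 kmol.
M balance: n_M = 0 + 2ξ₁ − 2ξ₂ = 196 → ξ₂ = (2·134.7 − 196)/2 = 36.66 kmol.
Outlet amounts (n = n₀ + Σ ν·ξ):
  U: 866 − 2(134.7) = 596.7
  M: 0 + 2(134.7) − 2(36.66) = 196
  Q: 0 + 2(36.66) = 73.33

73.3 kmol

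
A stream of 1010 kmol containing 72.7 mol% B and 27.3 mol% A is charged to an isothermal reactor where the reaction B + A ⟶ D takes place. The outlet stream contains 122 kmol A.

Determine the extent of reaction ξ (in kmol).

ξ = 154 kmol

For A: n = n₀ − 1ξ → 122 = 275.7 − 1ξ, giving ξ = 153.7 kmol.
Outlet amounts (n = n₀ + ν ξ):
  B: 734.3 − 1(153.7) = 580.5
  A: 275.7 − 1(153.7) = 122
  D: 0 + 1(153.7) = 153.7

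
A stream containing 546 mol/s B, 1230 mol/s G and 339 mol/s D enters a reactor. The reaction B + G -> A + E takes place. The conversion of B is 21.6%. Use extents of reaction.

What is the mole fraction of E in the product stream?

B reacted = 0.216 × 546 = 117.9 mol/s; ν_B = −1, so ξ = 117.9/1 = 117.9 mol/s.
Outlet amounts (n = n₀ + ν ξ):
  B: 546 − 1(117.9) = 428.1
  G: 1230 − 1(117.9) = 1112
  A: 0 + 1(117.9) = 117.9
  E: 0 + 1(117.9) = 117.9
  D: 339 (inert)
Total out = 2115 mol/s; y_E = 117.9 / 2115 = 0.05576.

0.0558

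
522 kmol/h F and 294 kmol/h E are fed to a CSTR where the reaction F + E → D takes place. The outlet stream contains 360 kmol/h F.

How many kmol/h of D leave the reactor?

162 kmol/h

For F: n = n₀ − 1ξ → 360 = 522 − 1ξ, giving ξ = 162 kmol/h.
Outlet amounts (n = n₀ + ν ξ):
  F: 522 − 1(162) = 360
  E: 294 − 1(162) = 132
  D: 0 + 1(162) = 162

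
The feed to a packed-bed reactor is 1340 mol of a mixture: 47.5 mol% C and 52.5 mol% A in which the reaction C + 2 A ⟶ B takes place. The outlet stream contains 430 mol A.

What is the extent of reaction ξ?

For A: n = n₀ − 2ξ → 430 = 703.5 − 2ξ, giving ξ = 136.8 mol.
Outlet amounts (n = n₀ + ν ξ):
  C: 636.5 − 1(136.8) = 499.8
  A: 703.5 − 2(136.8) = 430
  B: 0 + 1(136.8) = 136.8

ξ = 137 mol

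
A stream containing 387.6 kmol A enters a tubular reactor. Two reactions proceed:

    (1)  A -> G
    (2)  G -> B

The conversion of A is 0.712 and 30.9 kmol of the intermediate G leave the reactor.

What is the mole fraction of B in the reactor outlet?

0.632

Conversion of A: A consumed = 1ξ₁ = 0.712 × 387.6 → ξ₁ = 276 kmol.
G balance: n_G = 0 + 1ξ₁ − 1ξ₂ = 30.9 → ξ₂ = (1·276 − 30.9)/1 = 245.1 kmol.
Outlet amounts (n = n₀ + Σ ν·ξ):
  A: 387.6 − 1(276) = 111.6
  G: 0 + 1(276) − 1(245.1) = 30.9
  B: 0 + 1(245.1) = 245.1
Total out = 387.6 kmol; y_B = 245.1 / 387.6 = 0.6323.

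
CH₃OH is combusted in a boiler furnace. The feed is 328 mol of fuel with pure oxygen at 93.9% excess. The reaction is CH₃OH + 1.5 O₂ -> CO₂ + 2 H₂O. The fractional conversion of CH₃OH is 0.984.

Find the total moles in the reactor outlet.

Stoichiometric O₂ = 1.5 × 328 = 492 mol; O₂ fed = 492 × 1.939 = 954 mol.
Fuel reacted = 0.984 × 328 → ξ = 322.8 mol.
Outlet (n = n₀ + ν ξ):
  CH₃OH: 328 − 1(322.8) = 5.248
  O₂: 954 − 1.5(322.8) = 469.9
  CO₂: 0 + 1(322.8) = 322.8
  H₂O: 0 + 2(322.8) = 645.5
Total out = 5.248 + 469.9 + 322.8 + 645.5 = 1443 mol.

1440 mol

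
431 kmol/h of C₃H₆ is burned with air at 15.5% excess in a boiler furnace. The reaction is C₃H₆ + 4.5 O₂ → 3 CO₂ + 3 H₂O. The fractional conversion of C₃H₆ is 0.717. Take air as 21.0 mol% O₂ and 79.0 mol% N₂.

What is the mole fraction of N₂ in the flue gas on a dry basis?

0.816

Stoichiometric O₂ = 4.5 × 431 = 1940 kmol/h; O₂ fed = 1940 × 1.155 = 2240 kmol/h.
N₂ fed = 2240 × 79/21 = 8427 kmol/h.
Fuel reacted = 0.717 × 431 → ξ = 309 kmol/h.
Outlet (n = n₀ + ν ξ):
  C₃H₆: 431 − 1(309) = 122
  O₂: 2240 − 4.5(309) = 849.5
  N₂: 8427 (inert)
  CO₂: 0 + 3(309) = 927.1
  H₂O: 0 + 3(309) = 927.1
Dry total = 10330 kmol/h; y_N₂ (dry) = 8427 / 10330 = 0.8161.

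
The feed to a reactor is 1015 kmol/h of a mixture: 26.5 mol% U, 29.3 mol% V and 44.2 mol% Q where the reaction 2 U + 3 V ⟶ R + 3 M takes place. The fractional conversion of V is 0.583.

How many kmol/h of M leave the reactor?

173 kmol/h

V reacted = 0.583 × 297.4 = 173.4 kmol/h; ν_V = −3, so ξ = 173.4/3 = 57.79 kmol/h.
Outlet amounts (n = n₀ + ν ξ):
  U: 269 − 2(57.79) = 153.4
  V: 297.4 − 3(57.79) = 124
  R: 0 + 1(57.79) = 57.79
  M: 0 + 3(57.79) = 173.4
  Q: 448.6 (inert)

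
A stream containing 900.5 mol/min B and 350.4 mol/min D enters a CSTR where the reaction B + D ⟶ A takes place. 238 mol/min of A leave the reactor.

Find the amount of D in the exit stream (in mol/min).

112 mol/min

For A: n = n₀ + 1ξ → 238 = 0 + 1ξ, giving ξ = 238 mol/min.
Outlet amounts (n = n₀ + ν ξ):
  B: 900.5 − 1(238) = 662.5
  D: 350.4 − 1(238) = 112.4
  A: 0 + 1(238) = 238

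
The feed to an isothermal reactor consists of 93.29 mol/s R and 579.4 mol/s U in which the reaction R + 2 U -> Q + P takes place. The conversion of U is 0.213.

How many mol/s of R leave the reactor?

U reacted = 0.213 × 579.4 = 123.4 mol/s; ν_U = −2, so ξ = 123.4/2 = 61.71 mol/s.
Outlet amounts (n = n₀ + ν ξ):
  R: 93.29 − 1(61.71) = 31.58
  U: 579.4 − 2(61.71) = 456
  Q: 0 + 1(61.71) = 61.71
  P: 0 + 1(61.71) = 61.71

31.6 mol/s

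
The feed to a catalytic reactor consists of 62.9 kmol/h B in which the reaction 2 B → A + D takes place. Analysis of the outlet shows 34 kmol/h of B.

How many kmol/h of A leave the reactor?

14.4 kmol/h

For B: n = n₀ − 2ξ → 34 = 62.9 − 2ξ, giving ξ = 14.45 kmol/h.
Outlet amounts (n = n₀ + ν ξ):
  B: 62.9 − 2(14.45) = 34
  A: 0 + 1(14.45) = 14.45
  D: 0 + 1(14.45) = 14.45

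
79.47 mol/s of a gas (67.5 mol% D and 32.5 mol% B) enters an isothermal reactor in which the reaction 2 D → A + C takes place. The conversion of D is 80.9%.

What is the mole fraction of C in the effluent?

0.273

D reacted = 0.809 × 53.64 = 43.4 mol/s; ν_D = −2, so ξ = 43.4/2 = 21.7 mol/s.
Outlet amounts (n = n₀ + ν ξ):
  D: 53.64 − 2(21.7) = 10.25
  A: 0 + 1(21.7) = 21.7
  C: 0 + 1(21.7) = 21.7
  B: 25.83 (inert)
Total out = 79.47 mol/s; y_C = 21.7 / 79.47 = 0.273.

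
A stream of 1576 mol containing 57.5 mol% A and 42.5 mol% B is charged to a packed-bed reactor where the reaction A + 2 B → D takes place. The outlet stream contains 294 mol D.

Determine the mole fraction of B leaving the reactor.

For D: n = n₀ + 1ξ → 294 = 0 + 1ξ, giving ξ = 294 mol.
Outlet amounts (n = n₀ + ν ξ):
  A: 906.2 − 1(294) = 612.2
  B: 669.8 − 2(294) = 81.8
  D: 0 + 1(294) = 294
Total out = 988 mol; y_B = 81.8 / 988 = 0.08279.

0.0828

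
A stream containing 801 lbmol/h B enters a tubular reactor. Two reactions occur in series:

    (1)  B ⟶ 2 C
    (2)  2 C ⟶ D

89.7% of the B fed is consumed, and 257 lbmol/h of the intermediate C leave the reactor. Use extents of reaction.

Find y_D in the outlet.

Conversion of B: B consumed = 1ξ₁ = 0.897 × 801 → ξ₁ = 718.5 lbmol/h.
C balance: n_C = 0 + 2ξ₁ − 2ξ₂ = 257 → ξ₂ = (2·718.5 − 257)/2 = 590 lbmol/h.
Outlet amounts (n = n₀ + Σ ν·ξ):
  B: 801 − 1(718.5) = 82.5
  C: 0 + 2(718.5) − 2(590) = 257
  D: 0 + 1(590) = 590
Total out = 929.5 lbmol/h; y_D = 590 / 929.5 = 0.6347.

0.635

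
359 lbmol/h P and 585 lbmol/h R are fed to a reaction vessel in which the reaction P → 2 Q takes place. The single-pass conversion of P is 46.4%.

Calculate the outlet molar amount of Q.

P reacted = 0.464 × 359 = 166.6 lbmol/h; ν_P = −1, so ξ = 166.6/1 = 166.6 lbmol/h.
Outlet amounts (n = n₀ + ν ξ):
  P: 359 − 1(166.6) = 192.4
  Q: 0 + 2(166.6) = 333.2
  R: 585 (inert)

333 lbmol/h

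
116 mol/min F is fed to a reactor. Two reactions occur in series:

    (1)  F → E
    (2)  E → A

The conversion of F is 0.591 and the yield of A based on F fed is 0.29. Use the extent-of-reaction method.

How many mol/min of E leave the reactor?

34.9 mol/min

Conversion of F: F consumed = 1ξ₁ = 0.591 × 116 → ξ₁ = 68.56 mol/min.
Yield of A: 1ξ₂ / 116 = 0.29 → ξ₂ = 33.64 mol/min.
Outlet amounts (n = n₀ + Σ ν·ξ):
  F: 116 − 1(68.56) = 47.44
  E: 0 + 1(68.56) − 1(33.64) = 34.92
  A: 0 + 1(33.64) = 33.64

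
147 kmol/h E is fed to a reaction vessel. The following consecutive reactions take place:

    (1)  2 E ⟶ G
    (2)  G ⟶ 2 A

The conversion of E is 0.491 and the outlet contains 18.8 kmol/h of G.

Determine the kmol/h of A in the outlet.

Conversion of E: E consumed = 2ξ₁ = 0.491 × 147 → ξ₁ = 36.09 kmol/h.
G balance: n_G = 0 + 1ξ₁ − 1ξ₂ = 18.8 → ξ₂ = (1·36.09 − 18.8)/1 = 17.29 kmol/h.
Outlet amounts (n = n₀ + Σ ν·ξ):
  E: 147 − 2(36.09) = 74.82
  G: 0 + 1(36.09) − 1(17.29) = 18.8
  A: 0 + 2(17.29) = 34.58

34.6 kmol/h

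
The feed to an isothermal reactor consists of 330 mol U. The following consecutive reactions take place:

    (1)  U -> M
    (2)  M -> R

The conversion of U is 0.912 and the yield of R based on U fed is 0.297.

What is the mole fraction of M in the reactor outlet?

0.615

Conversion of U: U consumed = 1ξ₁ = 0.912 × 330 → ξ₁ = 301 mol.
Yield of R: 1ξ₂ / 330 = 0.297 → ξ₂ = 98.01 mol.
Outlet amounts (n = n₀ + Σ ν·ξ):
  U: 330 − 1(301) = 29.04
  M: 0 + 1(301) − 1(98.01) = 203
  R: 0 + 1(98.01) = 98.01
Total out = 330 mol; y_M = 203 / 330 = 0.615.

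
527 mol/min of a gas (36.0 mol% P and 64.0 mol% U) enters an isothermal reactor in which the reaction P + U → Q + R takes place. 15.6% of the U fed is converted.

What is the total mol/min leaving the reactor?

U reacted = 0.156 × 337.3 = 52.62 mol/min; ν_U = −1, so ξ = 52.62/1 = 52.62 mol/min.
Outlet amounts (n = n₀ + ν ξ):
  P: 189.7 − 1(52.62) = 137.1
  U: 337.3 − 1(52.62) = 284.7
  Q: 0 + 1(52.62) = 52.62
  R: 0 + 1(52.62) = 52.62
Total out = 137.1 + 284.7 + 52.62 + 52.62 = 527 mol/min.

527 mol/min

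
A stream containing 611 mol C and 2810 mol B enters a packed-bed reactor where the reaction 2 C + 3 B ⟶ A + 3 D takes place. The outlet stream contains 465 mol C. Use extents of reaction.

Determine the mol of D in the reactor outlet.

For C: n = n₀ − 2ξ → 465 = 611 − 2ξ, giving ξ = 73 mol.
Outlet amounts (n = n₀ + ν ξ):
  C: 611 − 2(73) = 465
  B: 2810 − 3(73) = 2591
  A: 0 + 1(73) = 73
  D: 0 + 3(73) = 219

219 mol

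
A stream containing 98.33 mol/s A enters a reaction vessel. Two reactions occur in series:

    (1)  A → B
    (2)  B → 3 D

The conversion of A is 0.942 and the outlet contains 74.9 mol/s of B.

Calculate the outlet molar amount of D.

Conversion of A: A consumed = 1ξ₁ = 0.942 × 98.33 → ξ₁ = 92.63 mol/s.
B balance: n_B = 0 + 1ξ₁ − 1ξ₂ = 74.9 → ξ₂ = (1·92.63 − 74.9)/1 = 17.73 mol/s.
Outlet amounts (n = n₀ + Σ ν·ξ):
  A: 98.33 − 1(92.63) = 5.703
  B: 0 + 1(92.63) − 1(17.73) = 74.9
  D: 0 + 3(17.73) = 53.18

53.2 mol/s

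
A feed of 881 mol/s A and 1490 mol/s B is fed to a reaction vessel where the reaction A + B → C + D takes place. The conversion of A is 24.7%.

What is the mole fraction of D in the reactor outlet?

A reacted = 0.247 × 881 = 217.6 mol/s; ν_A = −1, so ξ = 217.6/1 = 217.6 mol/s.
Outlet amounts (n = n₀ + ν ξ):
  A: 881 − 1(217.6) = 663.4
  B: 1490 − 1(217.6) = 1272
  C: 0 + 1(217.6) = 217.6
  D: 0 + 1(217.6) = 217.6
Total out = 2371 mol/s; y_D = 217.6 / 2371 = 0.09178.

0.0918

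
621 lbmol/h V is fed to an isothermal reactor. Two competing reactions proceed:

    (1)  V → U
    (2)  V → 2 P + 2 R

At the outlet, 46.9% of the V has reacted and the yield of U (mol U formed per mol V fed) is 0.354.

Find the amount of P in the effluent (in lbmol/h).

143 lbmol/h

Yield of U: 1ξ₁ / 621 = 0.354 → ξ₁ = 219.8 lbmol/h.
Conversion of V: 1ξ₁ + 1ξ₂ = 0.469 × 621 = 291.2 → ξ₂ = 71.41 lbmol/h.
Outlet amounts (n = n₀ + Σ ν·ξ):
  V: 621 − 1(219.8) − 1(71.41) = 329.8
  U: 0 + 1(219.8) = 219.8
  P: 0 + 2(71.41) = 142.8
  R: 0 + 2(71.41) = 142.8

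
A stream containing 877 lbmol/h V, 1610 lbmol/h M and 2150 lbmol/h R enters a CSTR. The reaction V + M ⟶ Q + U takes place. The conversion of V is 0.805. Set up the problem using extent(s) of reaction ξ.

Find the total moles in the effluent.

4640 lbmol/h

V reacted = 0.805 × 877 = 706 lbmol/h; ν_V = −1, so ξ = 706/1 = 706 lbmol/h.
Outlet amounts (n = n₀ + ν ξ):
  V: 877 − 1(706) = 171
  M: 1610 − 1(706) = 904
  Q: 0 + 1(706) = 706
  U: 0 + 1(706) = 706
  R: 2150 (inert)
Total out = 171 + 904 + 706 + 706 + 2150 = 4637 lbmol/h.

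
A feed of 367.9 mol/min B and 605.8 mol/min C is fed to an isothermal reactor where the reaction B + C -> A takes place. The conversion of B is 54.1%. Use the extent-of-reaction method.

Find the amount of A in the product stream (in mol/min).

199 mol/min

B reacted = 0.541 × 367.9 = 199 mol/min; ν_B = −1, so ξ = 199/1 = 199 mol/min.
Outlet amounts (n = n₀ + ν ξ):
  B: 367.9 − 1(199) = 168.9
  C: 605.8 − 1(199) = 406.8
  A: 0 + 1(199) = 199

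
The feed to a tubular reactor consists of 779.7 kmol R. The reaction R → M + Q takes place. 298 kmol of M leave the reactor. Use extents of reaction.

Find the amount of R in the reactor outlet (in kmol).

For M: n = n₀ + 1ξ → 298 = 0 + 1ξ, giving ξ = 298 kmol.
Outlet amounts (n = n₀ + ν ξ):
  R: 779.7 − 1(298) = 481.7
  M: 0 + 1(298) = 298
  Q: 0 + 1(298) = 298

482 kmol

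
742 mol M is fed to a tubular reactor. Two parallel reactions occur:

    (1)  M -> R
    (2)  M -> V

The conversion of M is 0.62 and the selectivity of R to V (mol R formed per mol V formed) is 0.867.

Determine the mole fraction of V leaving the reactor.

0.332

Conversion of M: M consumed = 0.62 × 742 = 460 mol = 1ξ₁ + 1ξ₂.
Selectivity: 1ξ₁ / (1ξ₂) = 0.867 → ξ₁ = 0.867 ξ₂.
Substitute: (1·0.867 + 1) ξ₂ = 460 → ξ₂ = 246.4 mol, ξ₁ = 213.6 mol.
Outlet amounts (n = n₀ + Σ ν·ξ):
  M: 742 − 1(213.6) − 1(246.4) = 282
  R: 0 + 1(213.6) = 213.6
  V: 0 + 1(246.4) = 246.4
Total out = 742 mol; y_V = 246.4 / 742 = 0.3321.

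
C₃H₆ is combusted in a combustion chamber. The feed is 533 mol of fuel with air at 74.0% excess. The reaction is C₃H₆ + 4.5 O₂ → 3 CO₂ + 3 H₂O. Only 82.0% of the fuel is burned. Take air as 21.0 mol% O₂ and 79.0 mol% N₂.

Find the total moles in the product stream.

Stoichiometric O₂ = 4.5 × 533 = 2398 mol; O₂ fed = 2398 × 1.740 = 4173 mol.
N₂ fed = 4173 × 79/21 = 15700 mol.
Fuel reacted = 0.82 × 533 → ξ = 437.1 mol.
Outlet (n = n₀ + ν ξ):
  C₃H₆: 533 − 1(437.1) = 95.94
  O₂: 4173 − 4.5(437.1) = 2207
  N₂: 15700 (inert)
  CO₂: 0 + 3(437.1) = 1311
  H₂O: 0 + 3(437.1) = 1311
Total out = 95.94 + 2207 + 15700 + 1311 + 1311 = 20620 mol.

20600 mol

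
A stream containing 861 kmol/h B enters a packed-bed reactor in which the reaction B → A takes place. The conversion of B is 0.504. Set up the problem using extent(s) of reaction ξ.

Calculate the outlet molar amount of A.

B reacted = 0.504 × 861 = 433.9 kmol/h; ν_B = −1, so ξ = 433.9/1 = 433.9 kmol/h.
Outlet amounts (n = n₀ + ν ξ):
  B: 861 − 1(433.9) = 427.1
  A: 0 + 1(433.9) = 433.9

434 kmol/h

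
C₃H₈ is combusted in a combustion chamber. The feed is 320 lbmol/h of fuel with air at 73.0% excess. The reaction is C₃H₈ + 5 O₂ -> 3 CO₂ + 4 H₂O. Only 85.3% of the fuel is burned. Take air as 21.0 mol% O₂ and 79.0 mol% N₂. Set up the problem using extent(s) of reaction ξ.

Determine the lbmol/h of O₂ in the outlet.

1400 lbmol/h

Stoichiometric O₂ = 5 × 320 = 1600 lbmol/h; O₂ fed = 1600 × 1.730 = 2768 lbmol/h.
N₂ fed = 2768 × 79/21 = 10410 lbmol/h.
Fuel reacted = 0.853 × 320 → ξ = 273 lbmol/h.
Outlet (n = n₀ + ν ξ):
  C₃H₈: 320 − 1(273) = 47.04
  O₂: 2768 − 5(273) = 1403
  N₂: 10410 (inert)
  CO₂: 0 + 3(273) = 818.9
  H₂O: 0 + 4(273) = 1092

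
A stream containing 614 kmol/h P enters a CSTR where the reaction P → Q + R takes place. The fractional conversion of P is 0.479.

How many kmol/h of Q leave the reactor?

294 kmol/h

P reacted = 0.479 × 614 = 294.1 kmol/h; ν_P = −1, so ξ = 294.1/1 = 294.1 kmol/h.
Outlet amounts (n = n₀ + ν ξ):
  P: 614 − 1(294.1) = 319.9
  Q: 0 + 1(294.1) = 294.1
  R: 0 + 1(294.1) = 294.1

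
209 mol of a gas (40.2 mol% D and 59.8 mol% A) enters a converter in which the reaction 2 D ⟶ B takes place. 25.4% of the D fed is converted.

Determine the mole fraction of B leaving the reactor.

0.0538

D reacted = 0.254 × 84.02 = 21.34 mol; ν_D = −2, so ξ = 21.34/2 = 10.67 mol.
Outlet amounts (n = n₀ + ν ξ):
  D: 84.02 − 2(10.67) = 62.68
  B: 0 + 1(10.67) = 10.67
  A: 125 (inert)
Total out = 198.3 mol; y_B = 10.67 / 198.3 = 0.0538.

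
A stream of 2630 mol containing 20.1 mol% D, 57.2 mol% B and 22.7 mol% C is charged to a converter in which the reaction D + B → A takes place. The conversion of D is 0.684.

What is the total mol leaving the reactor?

2270 mol

D reacted = 0.684 × 528.6 = 361.6 mol; ν_D = −1, so ξ = 361.6/1 = 361.6 mol.
Outlet amounts (n = n₀ + ν ξ):
  D: 528.6 − 1(361.6) = 167
  B: 1504 − 1(361.6) = 1143
  A: 0 + 1(361.6) = 361.6
  C: 597 (inert)
Total out = 167 + 1143 + 361.6 + 597 = 2268 mol.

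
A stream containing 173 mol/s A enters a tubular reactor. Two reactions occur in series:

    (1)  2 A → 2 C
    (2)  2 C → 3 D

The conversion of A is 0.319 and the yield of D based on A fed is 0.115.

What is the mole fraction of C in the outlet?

0.233

Conversion of A: A consumed = 2ξ₁ = 0.319 × 173 → ξ₁ = 27.59 mol/s.
Yield of D: 3ξ₂ / 173 = 0.115 → ξ₂ = 6.632 mol/s.
Outlet amounts (n = n₀ + Σ ν·ξ):
  A: 173 − 2(27.59) = 117.8
  C: 0 + 2(27.59) − 2(6.632) = 41.92
  D: 0 + 3(6.632) = 19.89
Total out = 179.6 mol/s; y_C = 41.92 / 179.6 = 0.2334.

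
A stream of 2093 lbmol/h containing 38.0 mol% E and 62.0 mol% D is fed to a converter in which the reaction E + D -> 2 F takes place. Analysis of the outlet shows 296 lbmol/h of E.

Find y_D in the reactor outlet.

For E: n = n₀ − 1ξ → 296 = 795.3 − 1ξ, giving ξ = 499.3 lbmol/h.
Outlet amounts (n = n₀ + ν ξ):
  E: 795.3 − 1(499.3) = 296
  D: 1298 − 1(499.3) = 798.3
  F: 0 + 2(499.3) = 998.7
Total out = 2093 lbmol/h; y_D = 798.3 / 2093 = 0.3814.

0.381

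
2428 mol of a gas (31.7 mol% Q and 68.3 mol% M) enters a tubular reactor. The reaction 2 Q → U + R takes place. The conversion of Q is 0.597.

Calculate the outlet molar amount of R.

230 mol

Q reacted = 0.597 × 769.7 = 459.5 mol; ν_Q = −2, so ξ = 459.5/2 = 229.7 mol.
Outlet amounts (n = n₀ + ν ξ):
  Q: 769.7 − 2(229.7) = 310.2
  U: 0 + 1(229.7) = 229.7
  R: 0 + 1(229.7) = 229.7
  M: 1658 (inert)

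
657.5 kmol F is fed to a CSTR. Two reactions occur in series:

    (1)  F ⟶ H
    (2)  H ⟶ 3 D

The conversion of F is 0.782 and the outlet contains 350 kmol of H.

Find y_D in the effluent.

0.5

Conversion of F: F consumed = 1ξ₁ = 0.782 × 657.5 → ξ₁ = 514.2 kmol.
H balance: n_H = 0 + 1ξ₁ − 1ξ₂ = 350 → ξ₂ = (1·514.2 − 350)/1 = 164.2 kmol.
Outlet amounts (n = n₀ + Σ ν·ξ):
  F: 657.5 − 1(514.2) = 143.3
  H: 0 + 1(514.2) − 1(164.2) = 350
  D: 0 + 3(164.2) = 492.5
Total out = 985.8 kmol; y_D = 492.5 / 985.8 = 0.4996.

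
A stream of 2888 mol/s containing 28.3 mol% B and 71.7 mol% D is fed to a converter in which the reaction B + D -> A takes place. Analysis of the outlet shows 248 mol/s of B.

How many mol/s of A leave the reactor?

569 mol/s

For B: n = n₀ − 1ξ → 248 = 817.3 − 1ξ, giving ξ = 569.3 mol/s.
Outlet amounts (n = n₀ + ν ξ):
  B: 817.3 − 1(569.3) = 248
  D: 2071 − 1(569.3) = 1501
  A: 0 + 1(569.3) = 569.3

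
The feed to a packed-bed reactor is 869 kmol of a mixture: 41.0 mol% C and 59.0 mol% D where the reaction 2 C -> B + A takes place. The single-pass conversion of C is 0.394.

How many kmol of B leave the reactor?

70.2 kmol

C reacted = 0.394 × 356.3 = 140.4 kmol; ν_C = −2, so ξ = 140.4/2 = 70.19 kmol.
Outlet amounts (n = n₀ + ν ξ):
  C: 356.3 − 2(70.19) = 215.9
  B: 0 + 1(70.19) = 70.19
  A: 0 + 1(70.19) = 70.19
  D: 512.7 (inert)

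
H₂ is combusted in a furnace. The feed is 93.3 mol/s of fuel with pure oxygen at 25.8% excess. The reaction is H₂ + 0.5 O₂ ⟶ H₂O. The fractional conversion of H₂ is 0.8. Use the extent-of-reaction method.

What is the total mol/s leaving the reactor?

Stoichiometric O₂ = 0.5 × 93.3 = 46.65 mol/s; O₂ fed = 46.65 × 1.258 = 58.69 mol/s.
Fuel reacted = 0.8 × 93.3 → ξ = 74.64 mol/s.
Outlet (n = n₀ + ν ξ):
  H₂: 93.3 − 1(74.64) = 18.66
  O₂: 58.69 − 0.5(74.64) = 21.37
  H₂O: 0 + 1(74.64) = 74.64
Total out = 18.66 + 21.37 + 74.64 = 114.7 mol/s.

115 mol/s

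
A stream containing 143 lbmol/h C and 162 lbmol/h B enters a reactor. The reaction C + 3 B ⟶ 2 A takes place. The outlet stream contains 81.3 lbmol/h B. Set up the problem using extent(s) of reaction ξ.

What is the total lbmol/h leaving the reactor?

251 lbmol/h

For B: n = n₀ − 3ξ → 81.3 = 162 − 3ξ, giving ξ = 26.9 lbmol/h.
Outlet amounts (n = n₀ + ν ξ):
  C: 143 − 1(26.9) = 116.1
  B: 162 − 3(26.9) = 81.3
  A: 0 + 2(26.9) = 53.8
Total out = 116.1 + 81.3 + 53.8 = 251.2 lbmol/h.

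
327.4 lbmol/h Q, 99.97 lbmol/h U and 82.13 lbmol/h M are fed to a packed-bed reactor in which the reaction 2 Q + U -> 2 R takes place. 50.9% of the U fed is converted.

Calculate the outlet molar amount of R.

U reacted = 0.509 × 99.97 = 50.88 lbmol/h; ν_U = −1, so ξ = 50.88/1 = 50.88 lbmol/h.
Outlet amounts (n = n₀ + ν ξ):
  Q: 327.4 − 2(50.88) = 225.6
  U: 99.97 − 1(50.88) = 49.09
  R: 0 + 2(50.88) = 101.8
  M: 82.13 (inert)

102 lbmol/h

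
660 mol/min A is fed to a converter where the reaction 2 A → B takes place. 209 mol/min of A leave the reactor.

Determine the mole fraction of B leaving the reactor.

0.519

For A: n = n₀ − 2ξ → 209 = 660 − 2ξ, giving ξ = 225.5 mol/min.
Outlet amounts (n = n₀ + ν ξ):
  A: 660 − 2(225.5) = 209
  B: 0 + 1(225.5) = 225.5
Total out = 434.5 mol/min; y_B = 225.5 / 434.5 = 0.519.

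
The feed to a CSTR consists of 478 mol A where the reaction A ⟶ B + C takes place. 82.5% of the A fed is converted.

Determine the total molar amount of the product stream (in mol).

872 mol

A reacted = 0.825 × 478 = 394.3 mol; ν_A = −1, so ξ = 394.3/1 = 394.3 mol.
Outlet amounts (n = n₀ + ν ξ):
  A: 478 − 1(394.3) = 83.65
  B: 0 + 1(394.3) = 394.3
  C: 0 + 1(394.3) = 394.3
Total out = 83.65 + 394.3 + 394.3 = 872.3 mol.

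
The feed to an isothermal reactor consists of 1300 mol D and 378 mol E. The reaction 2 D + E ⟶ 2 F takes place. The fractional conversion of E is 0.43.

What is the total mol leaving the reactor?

E reacted = 0.43 × 378 = 162.5 mol; ν_E = −1, so ξ = 162.5/1 = 162.5 mol.
Outlet amounts (n = n₀ + ν ξ):
  D: 1300 − 2(162.5) = 974.9
  E: 378 − 1(162.5) = 215.5
  F: 0 + 2(162.5) = 325.1
Total out = 974.9 + 215.5 + 325.1 = 1515 mol.

1520 mol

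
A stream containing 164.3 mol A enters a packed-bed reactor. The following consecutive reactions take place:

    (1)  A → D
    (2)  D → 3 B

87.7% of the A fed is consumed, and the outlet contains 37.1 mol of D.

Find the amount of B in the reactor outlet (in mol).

Conversion of A: A consumed = 1ξ₁ = 0.877 × 164.3 → ξ₁ = 144.1 mol.
D balance: n_D = 0 + 1ξ₁ − 1ξ₂ = 37.1 → ξ₂ = (1·144.1 − 37.1)/1 = 107 mol.
Outlet amounts (n = n₀ + Σ ν·ξ):
  A: 164.3 − 1(144.1) = 20.21
  D: 0 + 1(144.1) − 1(107) = 37.1
  B: 0 + 3(107) = 321

321 mol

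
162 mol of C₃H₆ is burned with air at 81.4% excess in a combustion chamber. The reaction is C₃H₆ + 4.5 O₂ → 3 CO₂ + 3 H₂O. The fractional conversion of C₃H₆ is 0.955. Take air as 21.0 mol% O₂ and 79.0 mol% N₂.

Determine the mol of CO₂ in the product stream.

Stoichiometric O₂ = 4.5 × 162 = 729 mol; O₂ fed = 729 × 1.814 = 1322 mol.
N₂ fed = 1322 × 79/21 = 4975 mol.
Fuel reacted = 0.955 × 162 → ξ = 154.7 mol.
Outlet (n = n₀ + ν ξ):
  C₃H₆: 162 − 1(154.7) = 7.29
  O₂: 1322 − 4.5(154.7) = 626.2
  N₂: 4975 (inert)
  CO₂: 0 + 3(154.7) = 464.1
  H₂O: 0 + 3(154.7) = 464.1

464 mol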